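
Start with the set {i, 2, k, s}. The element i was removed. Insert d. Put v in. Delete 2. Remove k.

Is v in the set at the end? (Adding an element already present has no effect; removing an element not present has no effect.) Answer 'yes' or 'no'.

Answer: yes

Derivation:
Tracking the set through each operation:
Start: {2, i, k, s}
Event 1 (remove i): removed. Set: {2, k, s}
Event 2 (add d): added. Set: {2, d, k, s}
Event 3 (add v): added. Set: {2, d, k, s, v}
Event 4 (remove 2): removed. Set: {d, k, s, v}
Event 5 (remove k): removed. Set: {d, s, v}

Final set: {d, s, v} (size 3)
v is in the final set.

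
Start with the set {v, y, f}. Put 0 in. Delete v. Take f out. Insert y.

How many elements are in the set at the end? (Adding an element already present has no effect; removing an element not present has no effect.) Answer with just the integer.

Tracking the set through each operation:
Start: {f, v, y}
Event 1 (add 0): added. Set: {0, f, v, y}
Event 2 (remove v): removed. Set: {0, f, y}
Event 3 (remove f): removed. Set: {0, y}
Event 4 (add y): already present, no change. Set: {0, y}

Final set: {0, y} (size 2)

Answer: 2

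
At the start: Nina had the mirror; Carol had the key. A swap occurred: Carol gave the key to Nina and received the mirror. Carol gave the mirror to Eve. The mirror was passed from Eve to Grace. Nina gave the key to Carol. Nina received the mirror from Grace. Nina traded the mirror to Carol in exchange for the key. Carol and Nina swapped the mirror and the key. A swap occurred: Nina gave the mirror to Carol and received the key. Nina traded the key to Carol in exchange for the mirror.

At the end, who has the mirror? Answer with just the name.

Answer: Nina

Derivation:
Tracking all object holders:
Start: mirror:Nina, key:Carol
Event 1 (swap key<->mirror: now key:Nina, mirror:Carol). State: mirror:Carol, key:Nina
Event 2 (give mirror: Carol -> Eve). State: mirror:Eve, key:Nina
Event 3 (give mirror: Eve -> Grace). State: mirror:Grace, key:Nina
Event 4 (give key: Nina -> Carol). State: mirror:Grace, key:Carol
Event 5 (give mirror: Grace -> Nina). State: mirror:Nina, key:Carol
Event 6 (swap mirror<->key: now mirror:Carol, key:Nina). State: mirror:Carol, key:Nina
Event 7 (swap mirror<->key: now mirror:Nina, key:Carol). State: mirror:Nina, key:Carol
Event 8 (swap mirror<->key: now mirror:Carol, key:Nina). State: mirror:Carol, key:Nina
Event 9 (swap key<->mirror: now key:Carol, mirror:Nina). State: mirror:Nina, key:Carol

Final state: mirror:Nina, key:Carol
The mirror is held by Nina.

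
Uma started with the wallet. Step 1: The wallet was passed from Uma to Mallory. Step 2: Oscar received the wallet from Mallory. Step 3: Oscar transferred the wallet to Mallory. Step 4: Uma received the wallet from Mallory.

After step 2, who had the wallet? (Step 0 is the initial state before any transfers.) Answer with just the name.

Tracking the wallet holder through step 2:
After step 0 (start): Uma
After step 1: Mallory
After step 2: Oscar

At step 2, the holder is Oscar.

Answer: Oscar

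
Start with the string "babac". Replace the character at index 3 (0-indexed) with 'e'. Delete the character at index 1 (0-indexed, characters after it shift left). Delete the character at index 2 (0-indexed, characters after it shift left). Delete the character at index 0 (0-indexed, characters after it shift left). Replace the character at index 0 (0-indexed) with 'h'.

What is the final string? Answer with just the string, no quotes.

Answer: hc

Derivation:
Applying each edit step by step:
Start: "babac"
Op 1 (replace idx 3: 'a' -> 'e'): "babac" -> "babec"
Op 2 (delete idx 1 = 'a'): "babec" -> "bbec"
Op 3 (delete idx 2 = 'e'): "bbec" -> "bbc"
Op 4 (delete idx 0 = 'b'): "bbc" -> "bc"
Op 5 (replace idx 0: 'b' -> 'h'): "bc" -> "hc"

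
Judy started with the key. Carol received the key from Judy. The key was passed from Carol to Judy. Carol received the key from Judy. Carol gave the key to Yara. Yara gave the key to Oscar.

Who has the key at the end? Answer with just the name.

Tracking the key through each event:
Start: Judy has the key.
After event 1: Carol has the key.
After event 2: Judy has the key.
After event 3: Carol has the key.
After event 4: Yara has the key.
After event 5: Oscar has the key.

Answer: Oscar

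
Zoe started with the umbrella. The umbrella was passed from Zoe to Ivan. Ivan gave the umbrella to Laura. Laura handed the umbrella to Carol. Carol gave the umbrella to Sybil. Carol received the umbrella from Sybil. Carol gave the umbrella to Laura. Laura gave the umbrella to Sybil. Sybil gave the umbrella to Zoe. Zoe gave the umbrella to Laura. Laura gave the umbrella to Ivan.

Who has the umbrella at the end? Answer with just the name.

Answer: Ivan

Derivation:
Tracking the umbrella through each event:
Start: Zoe has the umbrella.
After event 1: Ivan has the umbrella.
After event 2: Laura has the umbrella.
After event 3: Carol has the umbrella.
After event 4: Sybil has the umbrella.
After event 5: Carol has the umbrella.
After event 6: Laura has the umbrella.
After event 7: Sybil has the umbrella.
After event 8: Zoe has the umbrella.
After event 9: Laura has the umbrella.
After event 10: Ivan has the umbrella.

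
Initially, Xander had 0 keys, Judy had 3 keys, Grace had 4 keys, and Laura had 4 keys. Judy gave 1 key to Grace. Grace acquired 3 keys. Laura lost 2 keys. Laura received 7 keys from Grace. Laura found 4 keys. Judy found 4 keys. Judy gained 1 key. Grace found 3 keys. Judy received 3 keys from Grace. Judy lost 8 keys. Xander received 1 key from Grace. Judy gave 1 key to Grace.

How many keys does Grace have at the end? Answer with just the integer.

Answer: 1

Derivation:
Tracking counts step by step:
Start: Xander=0, Judy=3, Grace=4, Laura=4
Event 1 (Judy -> Grace, 1): Judy: 3 -> 2, Grace: 4 -> 5. State: Xander=0, Judy=2, Grace=5, Laura=4
Event 2 (Grace +3): Grace: 5 -> 8. State: Xander=0, Judy=2, Grace=8, Laura=4
Event 3 (Laura -2): Laura: 4 -> 2. State: Xander=0, Judy=2, Grace=8, Laura=2
Event 4 (Grace -> Laura, 7): Grace: 8 -> 1, Laura: 2 -> 9. State: Xander=0, Judy=2, Grace=1, Laura=9
Event 5 (Laura +4): Laura: 9 -> 13. State: Xander=0, Judy=2, Grace=1, Laura=13
Event 6 (Judy +4): Judy: 2 -> 6. State: Xander=0, Judy=6, Grace=1, Laura=13
Event 7 (Judy +1): Judy: 6 -> 7. State: Xander=0, Judy=7, Grace=1, Laura=13
Event 8 (Grace +3): Grace: 1 -> 4. State: Xander=0, Judy=7, Grace=4, Laura=13
Event 9 (Grace -> Judy, 3): Grace: 4 -> 1, Judy: 7 -> 10. State: Xander=0, Judy=10, Grace=1, Laura=13
Event 10 (Judy -8): Judy: 10 -> 2. State: Xander=0, Judy=2, Grace=1, Laura=13
Event 11 (Grace -> Xander, 1): Grace: 1 -> 0, Xander: 0 -> 1. State: Xander=1, Judy=2, Grace=0, Laura=13
Event 12 (Judy -> Grace, 1): Judy: 2 -> 1, Grace: 0 -> 1. State: Xander=1, Judy=1, Grace=1, Laura=13

Grace's final count: 1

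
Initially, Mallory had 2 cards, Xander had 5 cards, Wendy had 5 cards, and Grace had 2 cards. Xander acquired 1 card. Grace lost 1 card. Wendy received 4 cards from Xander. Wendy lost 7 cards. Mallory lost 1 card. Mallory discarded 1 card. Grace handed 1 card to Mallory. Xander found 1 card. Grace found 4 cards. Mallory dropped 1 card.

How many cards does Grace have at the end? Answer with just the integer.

Answer: 4

Derivation:
Tracking counts step by step:
Start: Mallory=2, Xander=5, Wendy=5, Grace=2
Event 1 (Xander +1): Xander: 5 -> 6. State: Mallory=2, Xander=6, Wendy=5, Grace=2
Event 2 (Grace -1): Grace: 2 -> 1. State: Mallory=2, Xander=6, Wendy=5, Grace=1
Event 3 (Xander -> Wendy, 4): Xander: 6 -> 2, Wendy: 5 -> 9. State: Mallory=2, Xander=2, Wendy=9, Grace=1
Event 4 (Wendy -7): Wendy: 9 -> 2. State: Mallory=2, Xander=2, Wendy=2, Grace=1
Event 5 (Mallory -1): Mallory: 2 -> 1. State: Mallory=1, Xander=2, Wendy=2, Grace=1
Event 6 (Mallory -1): Mallory: 1 -> 0. State: Mallory=0, Xander=2, Wendy=2, Grace=1
Event 7 (Grace -> Mallory, 1): Grace: 1 -> 0, Mallory: 0 -> 1. State: Mallory=1, Xander=2, Wendy=2, Grace=0
Event 8 (Xander +1): Xander: 2 -> 3. State: Mallory=1, Xander=3, Wendy=2, Grace=0
Event 9 (Grace +4): Grace: 0 -> 4. State: Mallory=1, Xander=3, Wendy=2, Grace=4
Event 10 (Mallory -1): Mallory: 1 -> 0. State: Mallory=0, Xander=3, Wendy=2, Grace=4

Grace's final count: 4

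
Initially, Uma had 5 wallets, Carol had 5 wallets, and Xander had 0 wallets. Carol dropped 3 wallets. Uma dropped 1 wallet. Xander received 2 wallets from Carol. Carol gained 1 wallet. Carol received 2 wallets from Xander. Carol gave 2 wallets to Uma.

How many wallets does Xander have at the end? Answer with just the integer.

Tracking counts step by step:
Start: Uma=5, Carol=5, Xander=0
Event 1 (Carol -3): Carol: 5 -> 2. State: Uma=5, Carol=2, Xander=0
Event 2 (Uma -1): Uma: 5 -> 4. State: Uma=4, Carol=2, Xander=0
Event 3 (Carol -> Xander, 2): Carol: 2 -> 0, Xander: 0 -> 2. State: Uma=4, Carol=0, Xander=2
Event 4 (Carol +1): Carol: 0 -> 1. State: Uma=4, Carol=1, Xander=2
Event 5 (Xander -> Carol, 2): Xander: 2 -> 0, Carol: 1 -> 3. State: Uma=4, Carol=3, Xander=0
Event 6 (Carol -> Uma, 2): Carol: 3 -> 1, Uma: 4 -> 6. State: Uma=6, Carol=1, Xander=0

Xander's final count: 0

Answer: 0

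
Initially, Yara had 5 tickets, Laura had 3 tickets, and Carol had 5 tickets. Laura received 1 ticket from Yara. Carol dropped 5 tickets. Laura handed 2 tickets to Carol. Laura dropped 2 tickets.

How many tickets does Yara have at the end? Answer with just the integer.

Answer: 4

Derivation:
Tracking counts step by step:
Start: Yara=5, Laura=3, Carol=5
Event 1 (Yara -> Laura, 1): Yara: 5 -> 4, Laura: 3 -> 4. State: Yara=4, Laura=4, Carol=5
Event 2 (Carol -5): Carol: 5 -> 0. State: Yara=4, Laura=4, Carol=0
Event 3 (Laura -> Carol, 2): Laura: 4 -> 2, Carol: 0 -> 2. State: Yara=4, Laura=2, Carol=2
Event 4 (Laura -2): Laura: 2 -> 0. State: Yara=4, Laura=0, Carol=2

Yara's final count: 4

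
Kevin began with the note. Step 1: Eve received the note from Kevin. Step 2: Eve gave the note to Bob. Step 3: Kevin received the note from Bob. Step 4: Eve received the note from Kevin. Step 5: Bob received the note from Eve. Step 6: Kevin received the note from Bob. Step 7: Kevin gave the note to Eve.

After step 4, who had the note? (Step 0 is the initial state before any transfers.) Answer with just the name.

Answer: Eve

Derivation:
Tracking the note holder through step 4:
After step 0 (start): Kevin
After step 1: Eve
After step 2: Bob
After step 3: Kevin
After step 4: Eve

At step 4, the holder is Eve.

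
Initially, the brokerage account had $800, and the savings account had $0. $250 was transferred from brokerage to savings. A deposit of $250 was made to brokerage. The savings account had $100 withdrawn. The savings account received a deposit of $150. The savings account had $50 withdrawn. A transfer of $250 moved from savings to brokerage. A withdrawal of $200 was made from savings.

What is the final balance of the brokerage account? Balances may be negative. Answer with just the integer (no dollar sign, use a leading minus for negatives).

Answer: 1050

Derivation:
Tracking account balances step by step:
Start: brokerage=800, savings=0
Event 1 (transfer 250 brokerage -> savings): brokerage: 800 - 250 = 550, savings: 0 + 250 = 250. Balances: brokerage=550, savings=250
Event 2 (deposit 250 to brokerage): brokerage: 550 + 250 = 800. Balances: brokerage=800, savings=250
Event 3 (withdraw 100 from savings): savings: 250 - 100 = 150. Balances: brokerage=800, savings=150
Event 4 (deposit 150 to savings): savings: 150 + 150 = 300. Balances: brokerage=800, savings=300
Event 5 (withdraw 50 from savings): savings: 300 - 50 = 250. Balances: brokerage=800, savings=250
Event 6 (transfer 250 savings -> brokerage): savings: 250 - 250 = 0, brokerage: 800 + 250 = 1050. Balances: brokerage=1050, savings=0
Event 7 (withdraw 200 from savings): savings: 0 - 200 = -200. Balances: brokerage=1050, savings=-200

Final balance of brokerage: 1050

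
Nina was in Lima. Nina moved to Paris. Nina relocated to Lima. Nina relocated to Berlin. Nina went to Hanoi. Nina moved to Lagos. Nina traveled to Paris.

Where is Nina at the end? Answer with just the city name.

Tracking Nina's location:
Start: Nina is in Lima.
After move 1: Lima -> Paris. Nina is in Paris.
After move 2: Paris -> Lima. Nina is in Lima.
After move 3: Lima -> Berlin. Nina is in Berlin.
After move 4: Berlin -> Hanoi. Nina is in Hanoi.
After move 5: Hanoi -> Lagos. Nina is in Lagos.
After move 6: Lagos -> Paris. Nina is in Paris.

Answer: Paris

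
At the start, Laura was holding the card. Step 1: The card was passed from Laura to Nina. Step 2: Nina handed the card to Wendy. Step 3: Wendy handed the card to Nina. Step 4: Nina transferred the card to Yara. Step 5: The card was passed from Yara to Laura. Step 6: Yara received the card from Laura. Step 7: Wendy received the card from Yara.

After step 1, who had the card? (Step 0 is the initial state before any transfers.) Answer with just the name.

Answer: Nina

Derivation:
Tracking the card holder through step 1:
After step 0 (start): Laura
After step 1: Nina

At step 1, the holder is Nina.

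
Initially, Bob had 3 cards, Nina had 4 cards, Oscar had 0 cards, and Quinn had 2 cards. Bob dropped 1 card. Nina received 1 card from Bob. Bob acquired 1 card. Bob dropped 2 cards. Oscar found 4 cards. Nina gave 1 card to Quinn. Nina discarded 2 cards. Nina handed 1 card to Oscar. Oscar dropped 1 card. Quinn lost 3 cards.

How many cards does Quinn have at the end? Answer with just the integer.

Answer: 0

Derivation:
Tracking counts step by step:
Start: Bob=3, Nina=4, Oscar=0, Quinn=2
Event 1 (Bob -1): Bob: 3 -> 2. State: Bob=2, Nina=4, Oscar=0, Quinn=2
Event 2 (Bob -> Nina, 1): Bob: 2 -> 1, Nina: 4 -> 5. State: Bob=1, Nina=5, Oscar=0, Quinn=2
Event 3 (Bob +1): Bob: 1 -> 2. State: Bob=2, Nina=5, Oscar=0, Quinn=2
Event 4 (Bob -2): Bob: 2 -> 0. State: Bob=0, Nina=5, Oscar=0, Quinn=2
Event 5 (Oscar +4): Oscar: 0 -> 4. State: Bob=0, Nina=5, Oscar=4, Quinn=2
Event 6 (Nina -> Quinn, 1): Nina: 5 -> 4, Quinn: 2 -> 3. State: Bob=0, Nina=4, Oscar=4, Quinn=3
Event 7 (Nina -2): Nina: 4 -> 2. State: Bob=0, Nina=2, Oscar=4, Quinn=3
Event 8 (Nina -> Oscar, 1): Nina: 2 -> 1, Oscar: 4 -> 5. State: Bob=0, Nina=1, Oscar=5, Quinn=3
Event 9 (Oscar -1): Oscar: 5 -> 4. State: Bob=0, Nina=1, Oscar=4, Quinn=3
Event 10 (Quinn -3): Quinn: 3 -> 0. State: Bob=0, Nina=1, Oscar=4, Quinn=0

Quinn's final count: 0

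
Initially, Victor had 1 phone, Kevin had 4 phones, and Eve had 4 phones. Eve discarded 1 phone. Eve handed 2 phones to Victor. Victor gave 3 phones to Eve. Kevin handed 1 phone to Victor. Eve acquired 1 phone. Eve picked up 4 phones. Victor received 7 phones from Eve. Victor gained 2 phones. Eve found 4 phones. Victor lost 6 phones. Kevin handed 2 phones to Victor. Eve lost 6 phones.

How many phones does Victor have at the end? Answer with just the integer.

Tracking counts step by step:
Start: Victor=1, Kevin=4, Eve=4
Event 1 (Eve -1): Eve: 4 -> 3. State: Victor=1, Kevin=4, Eve=3
Event 2 (Eve -> Victor, 2): Eve: 3 -> 1, Victor: 1 -> 3. State: Victor=3, Kevin=4, Eve=1
Event 3 (Victor -> Eve, 3): Victor: 3 -> 0, Eve: 1 -> 4. State: Victor=0, Kevin=4, Eve=4
Event 4 (Kevin -> Victor, 1): Kevin: 4 -> 3, Victor: 0 -> 1. State: Victor=1, Kevin=3, Eve=4
Event 5 (Eve +1): Eve: 4 -> 5. State: Victor=1, Kevin=3, Eve=5
Event 6 (Eve +4): Eve: 5 -> 9. State: Victor=1, Kevin=3, Eve=9
Event 7 (Eve -> Victor, 7): Eve: 9 -> 2, Victor: 1 -> 8. State: Victor=8, Kevin=3, Eve=2
Event 8 (Victor +2): Victor: 8 -> 10. State: Victor=10, Kevin=3, Eve=2
Event 9 (Eve +4): Eve: 2 -> 6. State: Victor=10, Kevin=3, Eve=6
Event 10 (Victor -6): Victor: 10 -> 4. State: Victor=4, Kevin=3, Eve=6
Event 11 (Kevin -> Victor, 2): Kevin: 3 -> 1, Victor: 4 -> 6. State: Victor=6, Kevin=1, Eve=6
Event 12 (Eve -6): Eve: 6 -> 0. State: Victor=6, Kevin=1, Eve=0

Victor's final count: 6

Answer: 6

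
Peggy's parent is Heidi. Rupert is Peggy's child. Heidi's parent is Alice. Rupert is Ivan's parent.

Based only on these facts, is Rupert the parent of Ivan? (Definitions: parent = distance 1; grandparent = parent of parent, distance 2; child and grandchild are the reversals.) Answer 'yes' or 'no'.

Reconstructing the parent chain from the given facts:
  Alice -> Heidi -> Peggy -> Rupert -> Ivan
(each arrow means 'parent of the next')
Positions in the chain (0 = top):
  position of Alice: 0
  position of Heidi: 1
  position of Peggy: 2
  position of Rupert: 3
  position of Ivan: 4

Rupert is at position 3, Ivan is at position 4; signed distance (j - i) = 1.
'parent' requires j - i = 1. Actual distance is 1, so the relation HOLDS.

Answer: yes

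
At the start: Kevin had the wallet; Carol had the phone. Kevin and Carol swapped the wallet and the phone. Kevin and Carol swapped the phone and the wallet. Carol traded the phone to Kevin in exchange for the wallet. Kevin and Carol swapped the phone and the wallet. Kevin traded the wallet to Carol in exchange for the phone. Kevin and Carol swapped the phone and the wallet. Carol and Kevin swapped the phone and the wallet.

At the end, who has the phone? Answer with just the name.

Answer: Kevin

Derivation:
Tracking all object holders:
Start: wallet:Kevin, phone:Carol
Event 1 (swap wallet<->phone: now wallet:Carol, phone:Kevin). State: wallet:Carol, phone:Kevin
Event 2 (swap phone<->wallet: now phone:Carol, wallet:Kevin). State: wallet:Kevin, phone:Carol
Event 3 (swap phone<->wallet: now phone:Kevin, wallet:Carol). State: wallet:Carol, phone:Kevin
Event 4 (swap phone<->wallet: now phone:Carol, wallet:Kevin). State: wallet:Kevin, phone:Carol
Event 5 (swap wallet<->phone: now wallet:Carol, phone:Kevin). State: wallet:Carol, phone:Kevin
Event 6 (swap phone<->wallet: now phone:Carol, wallet:Kevin). State: wallet:Kevin, phone:Carol
Event 7 (swap phone<->wallet: now phone:Kevin, wallet:Carol). State: wallet:Carol, phone:Kevin

Final state: wallet:Carol, phone:Kevin
The phone is held by Kevin.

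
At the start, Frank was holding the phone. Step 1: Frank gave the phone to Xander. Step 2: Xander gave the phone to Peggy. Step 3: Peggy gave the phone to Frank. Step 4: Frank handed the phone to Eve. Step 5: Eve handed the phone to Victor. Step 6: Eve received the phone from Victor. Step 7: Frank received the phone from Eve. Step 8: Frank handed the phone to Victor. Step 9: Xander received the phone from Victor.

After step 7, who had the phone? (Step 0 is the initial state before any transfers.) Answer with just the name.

Tracking the phone holder through step 7:
After step 0 (start): Frank
After step 1: Xander
After step 2: Peggy
After step 3: Frank
After step 4: Eve
After step 5: Victor
After step 6: Eve
After step 7: Frank

At step 7, the holder is Frank.

Answer: Frank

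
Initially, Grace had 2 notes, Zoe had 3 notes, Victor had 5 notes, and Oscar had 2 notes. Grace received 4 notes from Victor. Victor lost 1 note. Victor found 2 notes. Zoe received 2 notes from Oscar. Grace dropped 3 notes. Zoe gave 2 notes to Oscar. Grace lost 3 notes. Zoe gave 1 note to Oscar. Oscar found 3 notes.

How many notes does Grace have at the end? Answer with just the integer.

Tracking counts step by step:
Start: Grace=2, Zoe=3, Victor=5, Oscar=2
Event 1 (Victor -> Grace, 4): Victor: 5 -> 1, Grace: 2 -> 6. State: Grace=6, Zoe=3, Victor=1, Oscar=2
Event 2 (Victor -1): Victor: 1 -> 0. State: Grace=6, Zoe=3, Victor=0, Oscar=2
Event 3 (Victor +2): Victor: 0 -> 2. State: Grace=6, Zoe=3, Victor=2, Oscar=2
Event 4 (Oscar -> Zoe, 2): Oscar: 2 -> 0, Zoe: 3 -> 5. State: Grace=6, Zoe=5, Victor=2, Oscar=0
Event 5 (Grace -3): Grace: 6 -> 3. State: Grace=3, Zoe=5, Victor=2, Oscar=0
Event 6 (Zoe -> Oscar, 2): Zoe: 5 -> 3, Oscar: 0 -> 2. State: Grace=3, Zoe=3, Victor=2, Oscar=2
Event 7 (Grace -3): Grace: 3 -> 0. State: Grace=0, Zoe=3, Victor=2, Oscar=2
Event 8 (Zoe -> Oscar, 1): Zoe: 3 -> 2, Oscar: 2 -> 3. State: Grace=0, Zoe=2, Victor=2, Oscar=3
Event 9 (Oscar +3): Oscar: 3 -> 6. State: Grace=0, Zoe=2, Victor=2, Oscar=6

Grace's final count: 0

Answer: 0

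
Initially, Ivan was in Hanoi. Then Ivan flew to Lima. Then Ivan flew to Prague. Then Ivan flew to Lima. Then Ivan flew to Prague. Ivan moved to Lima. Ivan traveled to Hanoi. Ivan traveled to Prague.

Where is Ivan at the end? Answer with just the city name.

Tracking Ivan's location:
Start: Ivan is in Hanoi.
After move 1: Hanoi -> Lima. Ivan is in Lima.
After move 2: Lima -> Prague. Ivan is in Prague.
After move 3: Prague -> Lima. Ivan is in Lima.
After move 4: Lima -> Prague. Ivan is in Prague.
After move 5: Prague -> Lima. Ivan is in Lima.
After move 6: Lima -> Hanoi. Ivan is in Hanoi.
After move 7: Hanoi -> Prague. Ivan is in Prague.

Answer: Prague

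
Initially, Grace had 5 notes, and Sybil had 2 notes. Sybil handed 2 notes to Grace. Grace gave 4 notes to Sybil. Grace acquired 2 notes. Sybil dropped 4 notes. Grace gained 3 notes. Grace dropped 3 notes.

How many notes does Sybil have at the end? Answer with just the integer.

Tracking counts step by step:
Start: Grace=5, Sybil=2
Event 1 (Sybil -> Grace, 2): Sybil: 2 -> 0, Grace: 5 -> 7. State: Grace=7, Sybil=0
Event 2 (Grace -> Sybil, 4): Grace: 7 -> 3, Sybil: 0 -> 4. State: Grace=3, Sybil=4
Event 3 (Grace +2): Grace: 3 -> 5. State: Grace=5, Sybil=4
Event 4 (Sybil -4): Sybil: 4 -> 0. State: Grace=5, Sybil=0
Event 5 (Grace +3): Grace: 5 -> 8. State: Grace=8, Sybil=0
Event 6 (Grace -3): Grace: 8 -> 5. State: Grace=5, Sybil=0

Sybil's final count: 0

Answer: 0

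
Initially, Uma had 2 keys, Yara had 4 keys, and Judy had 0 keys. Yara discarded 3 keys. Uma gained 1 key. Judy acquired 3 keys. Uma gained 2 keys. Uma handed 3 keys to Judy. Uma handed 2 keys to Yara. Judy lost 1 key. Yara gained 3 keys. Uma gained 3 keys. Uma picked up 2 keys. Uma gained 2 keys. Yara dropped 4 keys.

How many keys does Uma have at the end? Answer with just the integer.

Tracking counts step by step:
Start: Uma=2, Yara=4, Judy=0
Event 1 (Yara -3): Yara: 4 -> 1. State: Uma=2, Yara=1, Judy=0
Event 2 (Uma +1): Uma: 2 -> 3. State: Uma=3, Yara=1, Judy=0
Event 3 (Judy +3): Judy: 0 -> 3. State: Uma=3, Yara=1, Judy=3
Event 4 (Uma +2): Uma: 3 -> 5. State: Uma=5, Yara=1, Judy=3
Event 5 (Uma -> Judy, 3): Uma: 5 -> 2, Judy: 3 -> 6. State: Uma=2, Yara=1, Judy=6
Event 6 (Uma -> Yara, 2): Uma: 2 -> 0, Yara: 1 -> 3. State: Uma=0, Yara=3, Judy=6
Event 7 (Judy -1): Judy: 6 -> 5. State: Uma=0, Yara=3, Judy=5
Event 8 (Yara +3): Yara: 3 -> 6. State: Uma=0, Yara=6, Judy=5
Event 9 (Uma +3): Uma: 0 -> 3. State: Uma=3, Yara=6, Judy=5
Event 10 (Uma +2): Uma: 3 -> 5. State: Uma=5, Yara=6, Judy=5
Event 11 (Uma +2): Uma: 5 -> 7. State: Uma=7, Yara=6, Judy=5
Event 12 (Yara -4): Yara: 6 -> 2. State: Uma=7, Yara=2, Judy=5

Uma's final count: 7

Answer: 7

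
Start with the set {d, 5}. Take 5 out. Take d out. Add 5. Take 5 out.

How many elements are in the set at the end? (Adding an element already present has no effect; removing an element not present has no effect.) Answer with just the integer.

Answer: 0

Derivation:
Tracking the set through each operation:
Start: {5, d}
Event 1 (remove 5): removed. Set: {d}
Event 2 (remove d): removed. Set: {}
Event 3 (add 5): added. Set: {5}
Event 4 (remove 5): removed. Set: {}

Final set: {} (size 0)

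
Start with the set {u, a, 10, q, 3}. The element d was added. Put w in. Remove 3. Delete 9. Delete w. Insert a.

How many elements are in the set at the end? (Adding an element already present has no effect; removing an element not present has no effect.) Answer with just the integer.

Answer: 5

Derivation:
Tracking the set through each operation:
Start: {10, 3, a, q, u}
Event 1 (add d): added. Set: {10, 3, a, d, q, u}
Event 2 (add w): added. Set: {10, 3, a, d, q, u, w}
Event 3 (remove 3): removed. Set: {10, a, d, q, u, w}
Event 4 (remove 9): not present, no change. Set: {10, a, d, q, u, w}
Event 5 (remove w): removed. Set: {10, a, d, q, u}
Event 6 (add a): already present, no change. Set: {10, a, d, q, u}

Final set: {10, a, d, q, u} (size 5)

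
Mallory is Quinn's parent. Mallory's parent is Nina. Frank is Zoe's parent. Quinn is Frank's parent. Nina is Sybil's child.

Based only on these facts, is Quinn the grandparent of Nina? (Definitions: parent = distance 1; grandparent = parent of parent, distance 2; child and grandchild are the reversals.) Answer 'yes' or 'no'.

Reconstructing the parent chain from the given facts:
  Sybil -> Nina -> Mallory -> Quinn -> Frank -> Zoe
(each arrow means 'parent of the next')
Positions in the chain (0 = top):
  position of Sybil: 0
  position of Nina: 1
  position of Mallory: 2
  position of Quinn: 3
  position of Frank: 4
  position of Zoe: 5

Quinn is at position 3, Nina is at position 1; signed distance (j - i) = -2.
'grandparent' requires j - i = 2. Actual distance is -2, so the relation does NOT hold.

Answer: no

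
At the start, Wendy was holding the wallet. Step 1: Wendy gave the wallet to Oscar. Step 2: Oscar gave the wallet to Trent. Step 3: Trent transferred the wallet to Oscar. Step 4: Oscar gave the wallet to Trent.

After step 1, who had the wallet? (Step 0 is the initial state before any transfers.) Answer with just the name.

Tracking the wallet holder through step 1:
After step 0 (start): Wendy
After step 1: Oscar

At step 1, the holder is Oscar.

Answer: Oscar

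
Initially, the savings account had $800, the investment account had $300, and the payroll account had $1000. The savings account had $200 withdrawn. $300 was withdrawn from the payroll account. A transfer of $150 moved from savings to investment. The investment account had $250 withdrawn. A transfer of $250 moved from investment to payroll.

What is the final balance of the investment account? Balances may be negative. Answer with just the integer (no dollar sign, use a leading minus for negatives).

Tracking account balances step by step:
Start: savings=800, investment=300, payroll=1000
Event 1 (withdraw 200 from savings): savings: 800 - 200 = 600. Balances: savings=600, investment=300, payroll=1000
Event 2 (withdraw 300 from payroll): payroll: 1000 - 300 = 700. Balances: savings=600, investment=300, payroll=700
Event 3 (transfer 150 savings -> investment): savings: 600 - 150 = 450, investment: 300 + 150 = 450. Balances: savings=450, investment=450, payroll=700
Event 4 (withdraw 250 from investment): investment: 450 - 250 = 200. Balances: savings=450, investment=200, payroll=700
Event 5 (transfer 250 investment -> payroll): investment: 200 - 250 = -50, payroll: 700 + 250 = 950. Balances: savings=450, investment=-50, payroll=950

Final balance of investment: -50

Answer: -50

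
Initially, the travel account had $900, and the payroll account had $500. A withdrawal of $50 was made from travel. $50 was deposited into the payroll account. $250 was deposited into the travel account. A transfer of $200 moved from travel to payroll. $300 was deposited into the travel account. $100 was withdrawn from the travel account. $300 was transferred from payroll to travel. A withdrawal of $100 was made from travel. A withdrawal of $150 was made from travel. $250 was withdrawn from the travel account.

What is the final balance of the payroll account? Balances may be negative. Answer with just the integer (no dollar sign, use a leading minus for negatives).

Answer: 450

Derivation:
Tracking account balances step by step:
Start: travel=900, payroll=500
Event 1 (withdraw 50 from travel): travel: 900 - 50 = 850. Balances: travel=850, payroll=500
Event 2 (deposit 50 to payroll): payroll: 500 + 50 = 550. Balances: travel=850, payroll=550
Event 3 (deposit 250 to travel): travel: 850 + 250 = 1100. Balances: travel=1100, payroll=550
Event 4 (transfer 200 travel -> payroll): travel: 1100 - 200 = 900, payroll: 550 + 200 = 750. Balances: travel=900, payroll=750
Event 5 (deposit 300 to travel): travel: 900 + 300 = 1200. Balances: travel=1200, payroll=750
Event 6 (withdraw 100 from travel): travel: 1200 - 100 = 1100. Balances: travel=1100, payroll=750
Event 7 (transfer 300 payroll -> travel): payroll: 750 - 300 = 450, travel: 1100 + 300 = 1400. Balances: travel=1400, payroll=450
Event 8 (withdraw 100 from travel): travel: 1400 - 100 = 1300. Balances: travel=1300, payroll=450
Event 9 (withdraw 150 from travel): travel: 1300 - 150 = 1150. Balances: travel=1150, payroll=450
Event 10 (withdraw 250 from travel): travel: 1150 - 250 = 900. Balances: travel=900, payroll=450

Final balance of payroll: 450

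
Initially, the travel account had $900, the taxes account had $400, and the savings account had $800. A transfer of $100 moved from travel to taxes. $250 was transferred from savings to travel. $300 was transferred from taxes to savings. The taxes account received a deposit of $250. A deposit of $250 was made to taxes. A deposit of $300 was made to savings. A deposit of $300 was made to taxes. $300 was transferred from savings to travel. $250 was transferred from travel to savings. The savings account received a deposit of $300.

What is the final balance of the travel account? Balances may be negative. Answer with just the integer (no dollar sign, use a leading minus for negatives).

Answer: 1100

Derivation:
Tracking account balances step by step:
Start: travel=900, taxes=400, savings=800
Event 1 (transfer 100 travel -> taxes): travel: 900 - 100 = 800, taxes: 400 + 100 = 500. Balances: travel=800, taxes=500, savings=800
Event 2 (transfer 250 savings -> travel): savings: 800 - 250 = 550, travel: 800 + 250 = 1050. Balances: travel=1050, taxes=500, savings=550
Event 3 (transfer 300 taxes -> savings): taxes: 500 - 300 = 200, savings: 550 + 300 = 850. Balances: travel=1050, taxes=200, savings=850
Event 4 (deposit 250 to taxes): taxes: 200 + 250 = 450. Balances: travel=1050, taxes=450, savings=850
Event 5 (deposit 250 to taxes): taxes: 450 + 250 = 700. Balances: travel=1050, taxes=700, savings=850
Event 6 (deposit 300 to savings): savings: 850 + 300 = 1150. Balances: travel=1050, taxes=700, savings=1150
Event 7 (deposit 300 to taxes): taxes: 700 + 300 = 1000. Balances: travel=1050, taxes=1000, savings=1150
Event 8 (transfer 300 savings -> travel): savings: 1150 - 300 = 850, travel: 1050 + 300 = 1350. Balances: travel=1350, taxes=1000, savings=850
Event 9 (transfer 250 travel -> savings): travel: 1350 - 250 = 1100, savings: 850 + 250 = 1100. Balances: travel=1100, taxes=1000, savings=1100
Event 10 (deposit 300 to savings): savings: 1100 + 300 = 1400. Balances: travel=1100, taxes=1000, savings=1400

Final balance of travel: 1100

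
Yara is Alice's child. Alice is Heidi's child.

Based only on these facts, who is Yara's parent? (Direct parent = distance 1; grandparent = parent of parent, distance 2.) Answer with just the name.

Reconstructing the parent chain from the given facts:
  Heidi -> Alice -> Yara
(each arrow means 'parent of the next')
Positions in the chain (0 = top):
  position of Heidi: 0
  position of Alice: 1
  position of Yara: 2

Yara is at position 2; the parent is 1 step up the chain, i.e. position 1: Alice.

Answer: Alice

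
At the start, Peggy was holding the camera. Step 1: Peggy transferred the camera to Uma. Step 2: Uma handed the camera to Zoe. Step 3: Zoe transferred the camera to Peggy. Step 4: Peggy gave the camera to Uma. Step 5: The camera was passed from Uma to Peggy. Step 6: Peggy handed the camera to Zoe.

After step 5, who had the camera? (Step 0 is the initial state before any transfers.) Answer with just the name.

Tracking the camera holder through step 5:
After step 0 (start): Peggy
After step 1: Uma
After step 2: Zoe
After step 3: Peggy
After step 4: Uma
After step 5: Peggy

At step 5, the holder is Peggy.

Answer: Peggy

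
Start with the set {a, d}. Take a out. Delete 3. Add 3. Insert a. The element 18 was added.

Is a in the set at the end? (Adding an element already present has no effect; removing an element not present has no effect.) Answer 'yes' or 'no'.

Answer: yes

Derivation:
Tracking the set through each operation:
Start: {a, d}
Event 1 (remove a): removed. Set: {d}
Event 2 (remove 3): not present, no change. Set: {d}
Event 3 (add 3): added. Set: {3, d}
Event 4 (add a): added. Set: {3, a, d}
Event 5 (add 18): added. Set: {18, 3, a, d}

Final set: {18, 3, a, d} (size 4)
a is in the final set.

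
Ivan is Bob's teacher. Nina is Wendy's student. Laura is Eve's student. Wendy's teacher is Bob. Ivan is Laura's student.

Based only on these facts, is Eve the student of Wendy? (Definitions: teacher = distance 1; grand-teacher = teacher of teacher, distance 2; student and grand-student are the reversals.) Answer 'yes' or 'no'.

Answer: no

Derivation:
Reconstructing the teacher chain from the given facts:
  Eve -> Laura -> Ivan -> Bob -> Wendy -> Nina
(each arrow means 'teacher of the next')
Positions in the chain (0 = top):
  position of Eve: 0
  position of Laura: 1
  position of Ivan: 2
  position of Bob: 3
  position of Wendy: 4
  position of Nina: 5

Eve is at position 0, Wendy is at position 4; signed distance (j - i) = 4.
'student' requires j - i = -1. Actual distance is 4, so the relation does NOT hold.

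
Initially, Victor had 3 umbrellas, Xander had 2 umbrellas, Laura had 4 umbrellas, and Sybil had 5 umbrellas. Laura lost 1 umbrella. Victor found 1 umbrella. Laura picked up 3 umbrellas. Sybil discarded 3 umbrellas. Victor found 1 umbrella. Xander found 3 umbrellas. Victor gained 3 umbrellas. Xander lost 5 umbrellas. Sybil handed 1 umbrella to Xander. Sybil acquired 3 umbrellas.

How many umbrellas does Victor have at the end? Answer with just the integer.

Answer: 8

Derivation:
Tracking counts step by step:
Start: Victor=3, Xander=2, Laura=4, Sybil=5
Event 1 (Laura -1): Laura: 4 -> 3. State: Victor=3, Xander=2, Laura=3, Sybil=5
Event 2 (Victor +1): Victor: 3 -> 4. State: Victor=4, Xander=2, Laura=3, Sybil=5
Event 3 (Laura +3): Laura: 3 -> 6. State: Victor=4, Xander=2, Laura=6, Sybil=5
Event 4 (Sybil -3): Sybil: 5 -> 2. State: Victor=4, Xander=2, Laura=6, Sybil=2
Event 5 (Victor +1): Victor: 4 -> 5. State: Victor=5, Xander=2, Laura=6, Sybil=2
Event 6 (Xander +3): Xander: 2 -> 5. State: Victor=5, Xander=5, Laura=6, Sybil=2
Event 7 (Victor +3): Victor: 5 -> 8. State: Victor=8, Xander=5, Laura=6, Sybil=2
Event 8 (Xander -5): Xander: 5 -> 0. State: Victor=8, Xander=0, Laura=6, Sybil=2
Event 9 (Sybil -> Xander, 1): Sybil: 2 -> 1, Xander: 0 -> 1. State: Victor=8, Xander=1, Laura=6, Sybil=1
Event 10 (Sybil +3): Sybil: 1 -> 4. State: Victor=8, Xander=1, Laura=6, Sybil=4

Victor's final count: 8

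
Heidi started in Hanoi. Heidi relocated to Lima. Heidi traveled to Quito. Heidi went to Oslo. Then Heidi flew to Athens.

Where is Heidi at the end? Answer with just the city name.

Answer: Athens

Derivation:
Tracking Heidi's location:
Start: Heidi is in Hanoi.
After move 1: Hanoi -> Lima. Heidi is in Lima.
After move 2: Lima -> Quito. Heidi is in Quito.
After move 3: Quito -> Oslo. Heidi is in Oslo.
After move 4: Oslo -> Athens. Heidi is in Athens.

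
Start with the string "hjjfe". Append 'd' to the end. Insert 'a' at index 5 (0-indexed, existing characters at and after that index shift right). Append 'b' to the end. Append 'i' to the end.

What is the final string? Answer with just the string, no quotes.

Applying each edit step by step:
Start: "hjjfe"
Op 1 (append 'd'): "hjjfe" -> "hjjfed"
Op 2 (insert 'a' at idx 5): "hjjfed" -> "hjjfead"
Op 3 (append 'b'): "hjjfead" -> "hjjfeadb"
Op 4 (append 'i'): "hjjfeadb" -> "hjjfeadbi"

Answer: hjjfeadbi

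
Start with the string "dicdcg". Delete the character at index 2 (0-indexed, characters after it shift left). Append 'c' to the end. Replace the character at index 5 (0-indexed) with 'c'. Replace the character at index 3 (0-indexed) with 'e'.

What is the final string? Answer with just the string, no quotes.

Answer: didegc

Derivation:
Applying each edit step by step:
Start: "dicdcg"
Op 1 (delete idx 2 = 'c'): "dicdcg" -> "didcg"
Op 2 (append 'c'): "didcg" -> "didcgc"
Op 3 (replace idx 5: 'c' -> 'c'): "didcgc" -> "didcgc"
Op 4 (replace idx 3: 'c' -> 'e'): "didcgc" -> "didegc"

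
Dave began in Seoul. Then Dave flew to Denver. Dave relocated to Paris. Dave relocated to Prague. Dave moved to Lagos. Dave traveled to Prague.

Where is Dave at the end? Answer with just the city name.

Tracking Dave's location:
Start: Dave is in Seoul.
After move 1: Seoul -> Denver. Dave is in Denver.
After move 2: Denver -> Paris. Dave is in Paris.
After move 3: Paris -> Prague. Dave is in Prague.
After move 4: Prague -> Lagos. Dave is in Lagos.
After move 5: Lagos -> Prague. Dave is in Prague.

Answer: Prague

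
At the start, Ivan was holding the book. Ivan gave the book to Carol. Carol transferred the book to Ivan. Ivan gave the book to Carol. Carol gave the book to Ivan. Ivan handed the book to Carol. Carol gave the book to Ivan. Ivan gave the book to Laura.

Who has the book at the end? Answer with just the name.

Answer: Laura

Derivation:
Tracking the book through each event:
Start: Ivan has the book.
After event 1: Carol has the book.
After event 2: Ivan has the book.
After event 3: Carol has the book.
After event 4: Ivan has the book.
After event 5: Carol has the book.
After event 6: Ivan has the book.
After event 7: Laura has the book.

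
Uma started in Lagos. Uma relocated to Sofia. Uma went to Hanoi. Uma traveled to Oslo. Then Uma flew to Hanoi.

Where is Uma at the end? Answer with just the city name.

Tracking Uma's location:
Start: Uma is in Lagos.
After move 1: Lagos -> Sofia. Uma is in Sofia.
After move 2: Sofia -> Hanoi. Uma is in Hanoi.
After move 3: Hanoi -> Oslo. Uma is in Oslo.
After move 4: Oslo -> Hanoi. Uma is in Hanoi.

Answer: Hanoi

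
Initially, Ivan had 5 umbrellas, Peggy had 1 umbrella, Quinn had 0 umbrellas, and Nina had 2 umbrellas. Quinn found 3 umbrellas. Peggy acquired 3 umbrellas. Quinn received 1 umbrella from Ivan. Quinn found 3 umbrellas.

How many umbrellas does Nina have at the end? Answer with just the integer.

Answer: 2

Derivation:
Tracking counts step by step:
Start: Ivan=5, Peggy=1, Quinn=0, Nina=2
Event 1 (Quinn +3): Quinn: 0 -> 3. State: Ivan=5, Peggy=1, Quinn=3, Nina=2
Event 2 (Peggy +3): Peggy: 1 -> 4. State: Ivan=5, Peggy=4, Quinn=3, Nina=2
Event 3 (Ivan -> Quinn, 1): Ivan: 5 -> 4, Quinn: 3 -> 4. State: Ivan=4, Peggy=4, Quinn=4, Nina=2
Event 4 (Quinn +3): Quinn: 4 -> 7. State: Ivan=4, Peggy=4, Quinn=7, Nina=2

Nina's final count: 2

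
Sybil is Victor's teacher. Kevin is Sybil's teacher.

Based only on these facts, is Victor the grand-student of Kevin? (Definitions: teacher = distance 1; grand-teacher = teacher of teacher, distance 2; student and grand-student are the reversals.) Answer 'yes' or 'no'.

Answer: yes

Derivation:
Reconstructing the teacher chain from the given facts:
  Kevin -> Sybil -> Victor
(each arrow means 'teacher of the next')
Positions in the chain (0 = top):
  position of Kevin: 0
  position of Sybil: 1
  position of Victor: 2

Victor is at position 2, Kevin is at position 0; signed distance (j - i) = -2.
'grand-student' requires j - i = -2. Actual distance is -2, so the relation HOLDS.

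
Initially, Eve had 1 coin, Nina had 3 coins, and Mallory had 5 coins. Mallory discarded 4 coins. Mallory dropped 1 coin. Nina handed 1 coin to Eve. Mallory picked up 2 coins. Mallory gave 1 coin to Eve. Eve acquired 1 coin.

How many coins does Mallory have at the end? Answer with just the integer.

Tracking counts step by step:
Start: Eve=1, Nina=3, Mallory=5
Event 1 (Mallory -4): Mallory: 5 -> 1. State: Eve=1, Nina=3, Mallory=1
Event 2 (Mallory -1): Mallory: 1 -> 0. State: Eve=1, Nina=3, Mallory=0
Event 3 (Nina -> Eve, 1): Nina: 3 -> 2, Eve: 1 -> 2. State: Eve=2, Nina=2, Mallory=0
Event 4 (Mallory +2): Mallory: 0 -> 2. State: Eve=2, Nina=2, Mallory=2
Event 5 (Mallory -> Eve, 1): Mallory: 2 -> 1, Eve: 2 -> 3. State: Eve=3, Nina=2, Mallory=1
Event 6 (Eve +1): Eve: 3 -> 4. State: Eve=4, Nina=2, Mallory=1

Mallory's final count: 1

Answer: 1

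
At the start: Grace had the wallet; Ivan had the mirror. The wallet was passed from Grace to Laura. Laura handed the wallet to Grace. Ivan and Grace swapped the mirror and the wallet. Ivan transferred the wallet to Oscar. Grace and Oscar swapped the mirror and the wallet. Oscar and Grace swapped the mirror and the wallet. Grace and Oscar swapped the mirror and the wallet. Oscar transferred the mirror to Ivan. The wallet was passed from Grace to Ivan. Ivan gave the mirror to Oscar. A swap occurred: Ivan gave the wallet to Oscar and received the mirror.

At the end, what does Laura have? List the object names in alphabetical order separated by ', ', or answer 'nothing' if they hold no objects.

Answer: nothing

Derivation:
Tracking all object holders:
Start: wallet:Grace, mirror:Ivan
Event 1 (give wallet: Grace -> Laura). State: wallet:Laura, mirror:Ivan
Event 2 (give wallet: Laura -> Grace). State: wallet:Grace, mirror:Ivan
Event 3 (swap mirror<->wallet: now mirror:Grace, wallet:Ivan). State: wallet:Ivan, mirror:Grace
Event 4 (give wallet: Ivan -> Oscar). State: wallet:Oscar, mirror:Grace
Event 5 (swap mirror<->wallet: now mirror:Oscar, wallet:Grace). State: wallet:Grace, mirror:Oscar
Event 6 (swap mirror<->wallet: now mirror:Grace, wallet:Oscar). State: wallet:Oscar, mirror:Grace
Event 7 (swap mirror<->wallet: now mirror:Oscar, wallet:Grace). State: wallet:Grace, mirror:Oscar
Event 8 (give mirror: Oscar -> Ivan). State: wallet:Grace, mirror:Ivan
Event 9 (give wallet: Grace -> Ivan). State: wallet:Ivan, mirror:Ivan
Event 10 (give mirror: Ivan -> Oscar). State: wallet:Ivan, mirror:Oscar
Event 11 (swap wallet<->mirror: now wallet:Oscar, mirror:Ivan). State: wallet:Oscar, mirror:Ivan

Final state: wallet:Oscar, mirror:Ivan
Laura holds: (nothing).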